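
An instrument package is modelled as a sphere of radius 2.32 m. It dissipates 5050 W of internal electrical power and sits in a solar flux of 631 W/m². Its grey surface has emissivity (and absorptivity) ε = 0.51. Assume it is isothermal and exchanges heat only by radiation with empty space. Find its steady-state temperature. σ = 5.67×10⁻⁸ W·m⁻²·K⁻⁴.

At steady state, absorbed solar power + internal power = radiated power.
Absorbed: α·S·A_cross = 0.51·631·16.91 = 5442 W (cross-section πr²).
Total input = 5442 + 5050 = 10490 W.
Radiated: εσ·A_surf·T⁴ with A_surf = 4πr² = 67.64 m².
T⁴ = 10490/(0.51·5.67×10⁻⁸·67.64) = 5.364×10⁹ K⁴.

T ≈ 271 K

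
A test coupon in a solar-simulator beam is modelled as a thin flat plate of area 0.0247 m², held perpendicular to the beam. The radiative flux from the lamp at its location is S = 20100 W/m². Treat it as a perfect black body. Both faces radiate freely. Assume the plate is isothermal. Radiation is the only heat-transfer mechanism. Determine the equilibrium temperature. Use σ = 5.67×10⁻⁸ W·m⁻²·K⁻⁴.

At equilibrium, absorbed power = emitted power.
Absorbing cross-section = A = 0.02470 m²; emitting surface = 2A = 0.04940 m² (ratio 2).
S·A_cross = εσ·A_surf·T⁴  ⇒  T⁴ = S/(2σ).
T⁴ = 1.00·20100/(2·5.67×10⁻⁸) = 1.772×10¹¹ K⁴.
T = (1.772×10¹¹)^(1/4).

T ≈ 649 K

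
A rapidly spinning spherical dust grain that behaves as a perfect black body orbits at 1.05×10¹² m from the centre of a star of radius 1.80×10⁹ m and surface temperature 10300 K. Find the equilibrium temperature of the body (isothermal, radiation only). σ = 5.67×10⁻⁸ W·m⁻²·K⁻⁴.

T ≈ 302 K

The star's surface emits σT_*⁴; at distance d the flux is S = σT_*⁴(R_*/d)².
S = 5.67×10⁻⁸·(10300)⁴·(1.80×10⁹/1.05×10¹²)² = 1875 W/m².
For an isothermal sphere T⁴ = (1−a)S/(4σ) = 8.269×10⁹ K⁴.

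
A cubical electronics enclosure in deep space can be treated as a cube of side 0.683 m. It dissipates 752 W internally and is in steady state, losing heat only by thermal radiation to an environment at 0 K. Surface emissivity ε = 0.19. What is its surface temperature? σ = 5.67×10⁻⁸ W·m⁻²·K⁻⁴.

T ≈ 397 K

Steady state: internal power = radiated power, P = εσA T⁴.
Radiating area A = 6L² = 2.799 m².
T⁴ = P/(εσA) = 752/(0.19·5.67×10⁻⁸·2.799) = 2.494×10¹⁰ K⁴.
T = (2.494×10¹⁰)^(1/4).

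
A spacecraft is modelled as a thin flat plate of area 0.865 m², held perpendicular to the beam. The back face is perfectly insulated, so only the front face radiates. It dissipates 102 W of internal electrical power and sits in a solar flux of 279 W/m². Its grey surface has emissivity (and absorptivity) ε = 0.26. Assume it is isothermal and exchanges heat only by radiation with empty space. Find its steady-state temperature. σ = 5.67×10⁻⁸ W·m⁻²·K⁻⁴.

T ≈ 337 K

At steady state, absorbed solar power + internal power = radiated power.
Absorbed: α·S·A_cross = 0.26·279·0.8650 = 62.75 W (cross-section A).
Total input = 62.75 + 102 = 164.7 W.
Radiated: εσ·A_surf·T⁴ with A_surf = A = 0.8650 m².
T⁴ = 164.7/(0.26·5.67×10⁻⁸·0.8650) = 1.292×10¹⁰ K⁴.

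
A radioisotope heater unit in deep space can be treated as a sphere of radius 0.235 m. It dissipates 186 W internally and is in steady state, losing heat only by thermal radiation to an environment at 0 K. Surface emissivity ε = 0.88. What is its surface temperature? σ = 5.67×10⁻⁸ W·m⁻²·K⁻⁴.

T ≈ 271 K

Steady state: internal power = radiated power, P = εσA T⁴.
Radiating area A = 4πr² = 0.6940 m².
T⁴ = P/(εσA) = 186/(0.88·5.67×10⁻⁸·0.6940) = 5.372×10⁹ K⁴.
T = (5.372×10⁹)^(1/4).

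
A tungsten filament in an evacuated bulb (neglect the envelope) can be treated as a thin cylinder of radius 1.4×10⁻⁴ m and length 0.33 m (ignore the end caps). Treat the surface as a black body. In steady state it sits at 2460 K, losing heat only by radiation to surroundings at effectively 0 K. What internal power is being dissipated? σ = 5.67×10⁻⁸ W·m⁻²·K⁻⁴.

P ≈ 603 W

Steady state: P = εσA T⁴.
A = 2πrL = 2.903×10⁻⁴ m²; T⁴ = (2460)⁴ = 3.662×10¹³ K⁴.
P = 1.0 × 5.67×10⁻⁸ × 2.903×10⁻⁴ × 3.662×10¹³.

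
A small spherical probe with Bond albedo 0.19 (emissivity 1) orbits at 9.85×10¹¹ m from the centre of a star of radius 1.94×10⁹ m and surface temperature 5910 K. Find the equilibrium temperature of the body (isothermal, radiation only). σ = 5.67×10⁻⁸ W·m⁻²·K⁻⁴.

T ≈ 176 K

The star's surface emits σT_*⁴; at distance d the flux is S = σT_*⁴(R_*/d)².
S = 5.67×10⁻⁸·(5910)⁴·(1.94×10⁹/9.85×10¹¹)² = 268.3 W/m².
For an isothermal sphere T⁴ = (1−a)S/(4σ) = 9.583×10⁸ K⁴.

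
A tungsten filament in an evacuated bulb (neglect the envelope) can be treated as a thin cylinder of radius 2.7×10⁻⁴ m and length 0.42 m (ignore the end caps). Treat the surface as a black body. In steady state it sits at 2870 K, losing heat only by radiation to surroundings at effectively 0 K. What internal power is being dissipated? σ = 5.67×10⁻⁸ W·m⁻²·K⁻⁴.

P ≈ 2740 W

Steady state: P = εσA T⁴.
A = 2πrL = 7.125×10⁻⁴ m²; T⁴ = (2870)⁴ = 6.785×10¹³ K⁴.
P = 1.0 × 5.67×10⁻⁸ × 7.125×10⁻⁴ × 6.785×10¹³.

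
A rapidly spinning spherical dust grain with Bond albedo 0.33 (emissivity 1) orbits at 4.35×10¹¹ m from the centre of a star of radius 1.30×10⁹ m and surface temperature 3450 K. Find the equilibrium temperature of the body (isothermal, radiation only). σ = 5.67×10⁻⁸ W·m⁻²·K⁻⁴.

The star's surface emits σT_*⁴; at distance d the flux is S = σT_*⁴(R_*/d)².
S = 5.67×10⁻⁸·(3450)⁴·(1.30×10⁹/4.35×10¹¹)² = 71.74 W/m².
For an isothermal sphere T⁴ = (1−a)S/(4σ) = 2.119×10⁸ K⁴.

T ≈ 121 K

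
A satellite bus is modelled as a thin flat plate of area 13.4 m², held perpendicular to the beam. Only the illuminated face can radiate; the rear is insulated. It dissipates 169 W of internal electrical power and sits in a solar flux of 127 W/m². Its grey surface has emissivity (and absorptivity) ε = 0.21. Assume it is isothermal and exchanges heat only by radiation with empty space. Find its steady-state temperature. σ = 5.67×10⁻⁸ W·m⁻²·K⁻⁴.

At steady state, absorbed solar power + internal power = radiated power.
Absorbed: α·S·A_cross = 0.21·127·13.40 = 357.4 W (cross-section A).
Total input = 357.4 + 169 = 526.4 W.
Radiated: εσ·A_surf·T⁴ with A_surf = A = 13.40 m².
T⁴ = 526.4/(0.21·5.67×10⁻⁸·13.40) = 3.299×10⁹ K⁴.

T ≈ 240 K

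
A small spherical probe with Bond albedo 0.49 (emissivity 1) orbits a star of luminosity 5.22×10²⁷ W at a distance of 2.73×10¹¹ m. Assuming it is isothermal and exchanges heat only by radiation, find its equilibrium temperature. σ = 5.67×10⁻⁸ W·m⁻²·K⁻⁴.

T ≈ 335 K

First find the stellar flux at distance d: S = L/(4πd²) = 5.22×10²⁷/(4π·(2.73×10¹¹)²) = 5574 W/m².
For an isothermal sphere, absorbed (1−a)S·πr² = emitted σ·4πr²·T⁴, so T⁴ = (1−a)S/(4σ).
T⁴ = 0.510·5574/(4·5.67×10⁻⁸) = 1.253×10¹⁰ K⁴.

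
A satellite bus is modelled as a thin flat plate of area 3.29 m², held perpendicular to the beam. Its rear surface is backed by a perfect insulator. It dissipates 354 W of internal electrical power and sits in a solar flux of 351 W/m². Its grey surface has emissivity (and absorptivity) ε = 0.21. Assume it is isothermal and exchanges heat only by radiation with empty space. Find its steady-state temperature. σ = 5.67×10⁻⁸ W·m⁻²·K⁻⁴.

T ≈ 351 K

At steady state, absorbed solar power + internal power = radiated power.
Absorbed: α·S·A_cross = 0.21·351·3.290 = 242.5 W (cross-section A).
Total input = 242.5 + 354 = 596.5 W.
Radiated: εσ·A_surf·T⁴ with A_surf = A = 3.290 m².
T⁴ = 596.5/(0.21·5.67×10⁻⁸·3.290) = 1.523×10¹⁰ K⁴.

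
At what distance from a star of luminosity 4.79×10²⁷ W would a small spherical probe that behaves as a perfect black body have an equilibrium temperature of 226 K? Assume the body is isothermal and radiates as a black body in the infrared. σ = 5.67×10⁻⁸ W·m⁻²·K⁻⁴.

d ≈ 8.03×10¹¹ m

For an isothermal black-emitting sphere, (1−a)S·πr² = σ·4πr²·T⁴ ⇒ S = 4σT⁴/(1−a).
S = 4·5.67×10⁻⁸·(226)⁴/1.00 = 591.7 W/m².
Flux falls as S = L/(4πd²), so d = √(L/(4πS)) = √(4.79×10²⁷/(4π·591.7)).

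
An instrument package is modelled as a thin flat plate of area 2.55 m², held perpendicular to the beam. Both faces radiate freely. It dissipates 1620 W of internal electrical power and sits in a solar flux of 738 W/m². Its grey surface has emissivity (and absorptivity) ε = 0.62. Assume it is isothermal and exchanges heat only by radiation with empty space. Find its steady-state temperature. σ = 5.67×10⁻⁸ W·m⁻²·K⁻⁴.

At steady state, absorbed solar power + internal power = radiated power.
Absorbed: α·S·A_cross = 0.62·738·2.550 = 1167 W (cross-section A).
Total input = 1167 + 1620 = 2787 W.
Radiated: εσ·A_surf·T⁴ with A_surf = 2A = 5.100 m².
T⁴ = 2787/(0.62·5.67×10⁻⁸·5.100) = 1.554×10¹⁰ K⁴.

T ≈ 353 K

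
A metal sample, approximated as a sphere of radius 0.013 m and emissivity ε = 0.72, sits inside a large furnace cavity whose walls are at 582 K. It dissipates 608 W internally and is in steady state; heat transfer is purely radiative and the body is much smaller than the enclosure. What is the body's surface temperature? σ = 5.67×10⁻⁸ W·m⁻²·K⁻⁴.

For a small grey body in a large enclosure, net radiated power = εσA(T⁴ − T_w⁴).
Steady state: P = εσA(T⁴ − T_w⁴) with A = 4πr² = 0.002124 m².
T⁴ = P/(εσA) + T_w⁴ = 608/(0.72·5.67×10⁻⁸·0.002124) + (582)⁴
    = 7.013×10¹² + 1.147×10¹¹ = 7.128×10¹² K⁴.

T ≈ 1630 K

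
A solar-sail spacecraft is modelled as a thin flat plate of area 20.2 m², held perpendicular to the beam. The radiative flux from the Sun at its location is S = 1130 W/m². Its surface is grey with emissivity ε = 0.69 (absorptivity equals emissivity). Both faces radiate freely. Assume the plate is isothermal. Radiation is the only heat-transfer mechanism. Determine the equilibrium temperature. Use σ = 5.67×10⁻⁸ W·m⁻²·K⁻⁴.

At equilibrium, absorbed power = emitted power.
Absorbing cross-section = A = 20.20 m²; emitting surface = 2A = 40.40 m² (ratio 2).
εS·A_cross = εσ·A_surf·T⁴  ⇒  T⁴ = S/(2σ)   (ε cancels).
T⁴ = 1130/(2·5.67×10⁻⁸) = 9.965×10⁹ K⁴.
T = (9.965×10⁹)^(1/4).

T ≈ 316 K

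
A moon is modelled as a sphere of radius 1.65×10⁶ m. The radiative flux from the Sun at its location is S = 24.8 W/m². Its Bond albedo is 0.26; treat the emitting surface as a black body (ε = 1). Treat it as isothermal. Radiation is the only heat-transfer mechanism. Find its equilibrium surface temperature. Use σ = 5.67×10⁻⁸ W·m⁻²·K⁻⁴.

T ≈ 94.8 K

At equilibrium, absorbed power = emitted power.
Absorbing cross-section = πr² = 8.553×10¹² m²; emitting surface = 4πr² = 3.421×10¹³ m² (ratio 4).
(1−a)S·A_cross = εσ·A_surf·T⁴  ⇒  T⁴ = (1−a)S/(4σ).
T⁴ = 0.740·24.8/(4·5.67×10⁻⁸) = 8.092×10⁷ K⁴.
T = (8.092×10⁷)^(1/4).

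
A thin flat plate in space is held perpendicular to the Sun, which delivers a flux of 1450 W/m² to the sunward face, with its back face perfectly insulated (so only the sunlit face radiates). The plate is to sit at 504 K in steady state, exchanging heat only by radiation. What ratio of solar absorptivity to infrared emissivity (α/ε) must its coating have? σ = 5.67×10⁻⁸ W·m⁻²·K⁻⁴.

Balance: αS·A = εσ·1A·T⁴ ⇒ α/ε = σT⁴/S.
α/ε = 5.67×10⁻⁸·(504)⁴/1450 = 5.67×10⁻⁸·6.452×10¹⁰/1450.

α/ε ≈ 2.52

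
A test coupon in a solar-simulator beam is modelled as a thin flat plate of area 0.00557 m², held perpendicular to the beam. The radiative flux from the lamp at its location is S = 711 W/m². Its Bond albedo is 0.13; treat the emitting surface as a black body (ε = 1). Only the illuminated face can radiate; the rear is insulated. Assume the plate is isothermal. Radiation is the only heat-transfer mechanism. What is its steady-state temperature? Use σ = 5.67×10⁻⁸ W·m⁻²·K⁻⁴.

T ≈ 323 K

At equilibrium, absorbed power = emitted power.
Absorbing cross-section = A = 0.005570 m²; emitting surface = A = 0.005570 m² (ratio 1).
(1−a)S·A_cross = εσ·A_surf·T⁴  ⇒  T⁴ = (1−a)S/(1σ).
T⁴ = 0.870·711/(1·5.67×10⁻⁸) = 1.091×10¹⁰ K⁴.
T = (1.091×10¹⁰)^(1/4).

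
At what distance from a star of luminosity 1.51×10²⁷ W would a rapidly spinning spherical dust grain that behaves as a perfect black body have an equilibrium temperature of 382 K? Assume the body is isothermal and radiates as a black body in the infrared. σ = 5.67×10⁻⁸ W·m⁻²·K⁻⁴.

For an isothermal black-emitting sphere, (1−a)S·πr² = σ·4πr²·T⁴ ⇒ S = 4σT⁴/(1−a).
S = 4·5.67×10⁻⁸·(382)⁴/1.00 = 4829 W/m².
Flux falls as S = L/(4πd²), so d = √(L/(4πS)) = √(1.51×10²⁷/(4π·4829)).

d ≈ 1.58×10¹¹ m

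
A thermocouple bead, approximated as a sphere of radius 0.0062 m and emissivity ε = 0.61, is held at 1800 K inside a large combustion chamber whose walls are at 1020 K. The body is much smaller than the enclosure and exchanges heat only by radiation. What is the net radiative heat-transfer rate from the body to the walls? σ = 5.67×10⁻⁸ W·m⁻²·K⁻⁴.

P_net ≈ 157 W

For a small grey body in a large enclosure: P_net = εσA(T_body⁴ − T_wall⁴).
A = 4πr² = 4.831×10⁻⁴ m²; T_body⁴ − T_wall⁴ = 1.050×10¹³ − 1.082×10¹² = 9.415×10¹² K⁴.
|P_net| = 0.61·5.67×10⁻⁸·4.831×10⁻⁴·9.415×10¹².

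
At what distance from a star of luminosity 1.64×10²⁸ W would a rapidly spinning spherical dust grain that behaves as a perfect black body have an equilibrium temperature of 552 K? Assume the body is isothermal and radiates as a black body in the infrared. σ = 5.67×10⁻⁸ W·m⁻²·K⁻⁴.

d ≈ 2.49×10¹¹ m

For an isothermal black-emitting sphere, (1−a)S·πr² = σ·4πr²·T⁴ ⇒ S = 4σT⁴/(1−a).
S = 4·5.67×10⁻⁸·(552)⁴/1.00 = 21060 W/m².
Flux falls as S = L/(4πd²), so d = √(L/(4πS)) = √(1.64×10²⁸/(4π·21060)).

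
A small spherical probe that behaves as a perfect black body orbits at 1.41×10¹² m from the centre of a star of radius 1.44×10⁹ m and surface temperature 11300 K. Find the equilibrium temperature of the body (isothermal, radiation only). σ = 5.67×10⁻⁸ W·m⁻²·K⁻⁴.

T ≈ 255 K

The star's surface emits σT_*⁴; at distance d the flux is S = σT_*⁴(R_*/d)².
S = 5.67×10⁻⁸·(11300)⁴·(1.44×10⁹/1.41×10¹²)² = 964.2 W/m².
For an isothermal sphere T⁴ = (1−a)S/(4σ) = 4.251×10⁹ K⁴.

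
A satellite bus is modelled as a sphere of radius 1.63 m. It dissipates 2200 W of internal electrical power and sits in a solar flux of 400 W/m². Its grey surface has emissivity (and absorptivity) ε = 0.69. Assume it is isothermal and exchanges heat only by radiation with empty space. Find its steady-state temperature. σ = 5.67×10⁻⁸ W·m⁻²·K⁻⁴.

At steady state, absorbed solar power + internal power = radiated power.
Absorbed: α·S·A_cross = 0.69·400·8.347 = 2304 W (cross-section πr²).
Total input = 2304 + 2200 = 4504 W.
Radiated: εσ·A_surf·T⁴ with A_surf = 4πr² = 33.39 m².
T⁴ = 4504/(0.69·5.67×10⁻⁸·33.39) = 3.448×10⁹ K⁴.

T ≈ 242 K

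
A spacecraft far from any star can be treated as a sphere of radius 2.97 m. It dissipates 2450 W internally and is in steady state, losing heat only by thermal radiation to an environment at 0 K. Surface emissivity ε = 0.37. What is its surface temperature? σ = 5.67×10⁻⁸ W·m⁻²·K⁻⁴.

Steady state: internal power = radiated power, P = εσA T⁴.
Radiating area A = 4πr² = 110.8 m².
T⁴ = P/(εσA) = 2450/(0.37·5.67×10⁻⁸·110.8) = 1.054×10⁹ K⁴.
T = (1.054×10⁹)^(1/4).

T ≈ 180 K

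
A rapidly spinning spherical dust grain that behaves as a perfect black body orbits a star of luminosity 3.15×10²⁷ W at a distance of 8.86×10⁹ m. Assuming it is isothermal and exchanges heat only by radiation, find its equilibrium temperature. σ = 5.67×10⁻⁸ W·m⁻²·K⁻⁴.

T ≈ 1940 K

First find the stellar flux at distance d: S = L/(4πd²) = 3.15×10²⁷/(4π·(8.86×10⁹)²) = 3.193×10⁶ W/m².
For an isothermal sphere, absorbed (1−a)S·πr² = emitted σ·4πr²·T⁴, so T⁴ = (1−a)S/(4σ).
T⁴ = 1.00·3.193×10⁶/(4·5.67×10⁻⁸) = 1.408×10¹³ K⁴.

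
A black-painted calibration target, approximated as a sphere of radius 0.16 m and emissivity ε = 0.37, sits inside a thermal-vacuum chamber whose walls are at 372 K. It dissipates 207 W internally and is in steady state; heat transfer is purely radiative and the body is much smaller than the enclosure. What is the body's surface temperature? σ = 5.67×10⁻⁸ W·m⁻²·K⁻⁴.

For a small grey body in a large enclosure, net radiated power = εσA(T⁴ − T_w⁴).
Steady state: P = εσA(T⁴ − T_w⁴) with A = 4πr² = 0.3217 m².
T⁴ = P/(εσA) + T_w⁴ = 207/(0.37·5.67×10⁻⁸·0.3217) + (372)⁴
    = 3.067×10¹⁰ + 1.915×10¹⁰ = 4.982×10¹⁰ K⁴.

T ≈ 472 K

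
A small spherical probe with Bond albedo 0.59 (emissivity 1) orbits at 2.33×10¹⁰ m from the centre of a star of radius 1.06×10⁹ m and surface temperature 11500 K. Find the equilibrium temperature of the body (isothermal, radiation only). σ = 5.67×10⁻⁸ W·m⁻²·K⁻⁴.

The star's surface emits σT_*⁴; at distance d the flux is S = σT_*⁴(R_*/d)².
S = 5.67×10⁻⁸·(11500)⁴·(1.06×10⁹/2.33×10¹⁰)² = 2.052×10⁶ W/m².
For an isothermal sphere T⁴ = (1−a)S/(4σ) = 3.710×10¹² K⁴.

T ≈ 1390 K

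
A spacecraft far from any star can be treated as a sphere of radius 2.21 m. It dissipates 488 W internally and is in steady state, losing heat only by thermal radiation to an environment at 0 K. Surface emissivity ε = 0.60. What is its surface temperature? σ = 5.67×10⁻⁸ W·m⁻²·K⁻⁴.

T ≈ 124 K

Steady state: internal power = radiated power, P = εσA T⁴.
Radiating area A = 4πr² = 61.38 m².
T⁴ = P/(εσA) = 488/(0.60·5.67×10⁻⁸·61.38) = 2.337×10⁸ K⁴.
T = (2.337×10⁸)^(1/4).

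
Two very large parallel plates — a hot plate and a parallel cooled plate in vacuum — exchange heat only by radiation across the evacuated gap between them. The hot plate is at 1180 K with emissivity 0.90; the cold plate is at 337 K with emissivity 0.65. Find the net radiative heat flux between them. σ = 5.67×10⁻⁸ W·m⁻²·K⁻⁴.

q ≈ 66200 W/m²

For two infinite grey parallel plates, q = σ(T₁⁴ − T₂⁴)/(1/ε₁ + 1/ε₂ − 1).
T₁⁴ − T₂⁴ = 1.939×10¹² − 1.290×10¹⁰ = 1.926×10¹² K⁴.
1/ε₁ + 1/ε₂ − 1 = 1.111 + 1.538 − 1 = 1.650.
q = 5.67×10⁻⁸ × 1.926×10¹² / 1.650.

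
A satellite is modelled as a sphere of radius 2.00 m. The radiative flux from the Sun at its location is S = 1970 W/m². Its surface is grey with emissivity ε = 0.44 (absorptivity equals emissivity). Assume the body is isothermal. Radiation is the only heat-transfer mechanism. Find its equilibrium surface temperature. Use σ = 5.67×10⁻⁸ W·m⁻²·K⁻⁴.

At equilibrium, absorbed power = emitted power.
Absorbing cross-section = πr² = 12.57 m²; emitting surface = 4πr² = 50.27 m² (ratio 4).
εS·A_cross = εσ·A_surf·T⁴  ⇒  T⁴ = S/(4σ)   (ε cancels).
T⁴ = 1970/(4·5.67×10⁻⁸) = 8.686×10⁹ K⁴.
T = (8.686×10⁹)^(1/4).

T ≈ 305 K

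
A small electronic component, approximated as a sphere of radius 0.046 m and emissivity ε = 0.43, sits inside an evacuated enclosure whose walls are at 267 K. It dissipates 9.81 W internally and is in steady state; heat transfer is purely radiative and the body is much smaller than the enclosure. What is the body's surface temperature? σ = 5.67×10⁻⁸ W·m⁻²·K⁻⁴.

For a small grey body in a large enclosure, net radiated power = εσA(T⁴ − T_w⁴).
Steady state: P = εσA(T⁴ − T_w⁴) with A = 4πr² = 0.02659 m².
T⁴ = P/(εσA) + T_w⁴ = 9.81/(0.43·5.67×10⁻⁸·0.02659) + (267)⁴
    = 1.513×10¹⁰ + 5.082×10⁹ = 2.021×10¹⁰ K⁴.

T ≈ 377 K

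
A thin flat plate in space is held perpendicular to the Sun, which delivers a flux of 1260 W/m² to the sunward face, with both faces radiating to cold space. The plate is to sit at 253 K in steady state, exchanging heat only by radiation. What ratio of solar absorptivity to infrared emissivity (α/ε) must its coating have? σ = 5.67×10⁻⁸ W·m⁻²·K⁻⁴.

α/ε ≈ 0.369

Balance: αS·A = εσ·2A·T⁴ ⇒ α/ε = 2σT⁴/S.
α/ε = 2·5.67×10⁻⁸·(253)⁴/1260 = 2·5.67×10⁻⁸·4.097×10⁹/1260.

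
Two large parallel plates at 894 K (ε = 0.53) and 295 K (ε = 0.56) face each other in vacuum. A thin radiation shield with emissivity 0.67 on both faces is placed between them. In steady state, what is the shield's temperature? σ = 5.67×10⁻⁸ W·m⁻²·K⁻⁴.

T_s ≈ 750 K

In steady state the net flux on the hot side equals that on the cold side.
σ(T₁⁴−T_s⁴)/D₁ = σ(T_s⁴−T₂⁴)/D₂, with D₁ = 1/ε₁+1/ε_s−1 = 2.379, D₂ = 1/ε_s+1/ε₂−1 = 2.278.
Solve for T_s⁴: T_s⁴ = (D₂·T₁⁴ + D₁·T₂⁴)/(D₁+D₂) = 3.163×10¹¹ K⁴.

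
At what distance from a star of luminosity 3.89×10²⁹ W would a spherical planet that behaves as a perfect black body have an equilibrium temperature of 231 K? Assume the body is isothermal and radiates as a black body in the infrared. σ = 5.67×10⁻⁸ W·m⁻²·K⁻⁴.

d ≈ 6.92×10¹² m

For an isothermal black-emitting sphere, (1−a)S·πr² = σ·4πr²·T⁴ ⇒ S = 4σT⁴/(1−a).
S = 4·5.67×10⁻⁸·(231)⁴/1.00 = 645.8 W/m².
Flux falls as S = L/(4πd²), so d = √(L/(4πS)) = √(3.89×10²⁹/(4π·645.8)).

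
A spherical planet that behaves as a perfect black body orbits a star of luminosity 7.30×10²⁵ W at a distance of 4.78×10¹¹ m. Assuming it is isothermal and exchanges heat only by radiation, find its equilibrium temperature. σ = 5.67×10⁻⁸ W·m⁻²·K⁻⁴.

T ≈ 103 K

First find the stellar flux at distance d: S = L/(4πd²) = 7.30×10²⁵/(4π·(4.78×10¹¹)²) = 25.42 W/m².
For an isothermal sphere, absorbed (1−a)S·πr² = emitted σ·4πr²·T⁴, so T⁴ = (1−a)S/(4σ).
T⁴ = 1.00·25.42/(4·5.67×10⁻⁸) = 1.121×10⁸ K⁴.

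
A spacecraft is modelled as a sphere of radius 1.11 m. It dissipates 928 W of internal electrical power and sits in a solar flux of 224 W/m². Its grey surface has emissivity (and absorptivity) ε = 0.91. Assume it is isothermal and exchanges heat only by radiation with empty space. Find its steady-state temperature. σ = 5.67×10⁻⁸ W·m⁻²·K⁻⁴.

T ≈ 215 K

At steady state, absorbed solar power + internal power = radiated power.
Absorbed: α·S·A_cross = 0.91·224·3.871 = 789.0 W (cross-section πr²).
Total input = 789.0 + 928 = 1717 W.
Radiated: εσ·A_surf·T⁴ with A_surf = 4πr² = 15.48 m².
T⁴ = 1717/(0.91·5.67×10⁻⁸·15.48) = 2.149×10⁹ K⁴.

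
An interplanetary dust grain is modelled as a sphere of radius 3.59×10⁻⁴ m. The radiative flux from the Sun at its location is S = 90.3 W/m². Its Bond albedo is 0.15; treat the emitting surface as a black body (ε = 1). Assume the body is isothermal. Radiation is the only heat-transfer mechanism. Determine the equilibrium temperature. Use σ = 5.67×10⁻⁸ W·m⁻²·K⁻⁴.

At equilibrium, absorbed power = emitted power.
Absorbing cross-section = πr² = 4.049×10⁻⁷ m²; emitting surface = 4πr² = 1.620×10⁻⁶ m² (ratio 4).
(1−a)S·A_cross = εσ·A_surf·T⁴  ⇒  T⁴ = (1−a)S/(4σ).
T⁴ = 0.850·90.3/(4·5.67×10⁻⁸) = 3.384×10⁸ K⁴.
T = (3.384×10⁸)^(1/4).

T ≈ 136 K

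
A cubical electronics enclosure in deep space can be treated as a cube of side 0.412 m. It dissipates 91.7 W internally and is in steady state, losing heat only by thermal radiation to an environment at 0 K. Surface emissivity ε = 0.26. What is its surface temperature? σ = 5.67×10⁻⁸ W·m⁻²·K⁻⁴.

T ≈ 280 K

Steady state: internal power = radiated power, P = εσA T⁴.
Radiating area A = 6L² = 1.018 m².
T⁴ = P/(εσA) = 91.7/(0.26·5.67×10⁻⁸·1.018) = 6.108×10⁹ K⁴.
T = (6.108×10⁹)^(1/4).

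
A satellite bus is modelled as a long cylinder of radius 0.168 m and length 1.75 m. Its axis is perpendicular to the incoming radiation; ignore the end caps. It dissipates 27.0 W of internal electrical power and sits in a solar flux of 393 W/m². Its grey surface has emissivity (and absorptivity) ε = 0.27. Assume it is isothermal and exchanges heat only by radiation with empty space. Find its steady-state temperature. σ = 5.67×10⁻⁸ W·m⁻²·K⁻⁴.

T ≈ 237 K

At steady state, absorbed solar power + internal power = radiated power.
Absorbed: α·S·A_cross = 0.27·393·0.5880 = 62.39 W (cross-section 2rL).
Total input = 62.39 + 27.0 = 89.39 W.
Radiated: εσ·A_surf·T⁴ with A_surf = 2πrL = 1.847 m².
T⁴ = 89.39/(0.27·5.67×10⁻⁸·1.847) = 3.161×10⁹ K⁴.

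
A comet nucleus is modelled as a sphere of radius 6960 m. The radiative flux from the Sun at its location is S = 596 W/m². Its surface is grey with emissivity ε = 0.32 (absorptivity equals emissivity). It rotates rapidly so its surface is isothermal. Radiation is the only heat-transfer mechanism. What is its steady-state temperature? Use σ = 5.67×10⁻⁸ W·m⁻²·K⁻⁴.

At equilibrium, absorbed power = emitted power.
Absorbing cross-section = πr² = 1.522×10⁸ m²; emitting surface = 4πr² = 6.087×10⁸ m² (ratio 4).
εS·A_cross = εσ·A_surf·T⁴  ⇒  T⁴ = S/(4σ)   (ε cancels).
T⁴ = 596/(4·5.67×10⁻⁸) = 2.628×10⁹ K⁴.
T = (2.628×10⁹)^(1/4).

T ≈ 226 K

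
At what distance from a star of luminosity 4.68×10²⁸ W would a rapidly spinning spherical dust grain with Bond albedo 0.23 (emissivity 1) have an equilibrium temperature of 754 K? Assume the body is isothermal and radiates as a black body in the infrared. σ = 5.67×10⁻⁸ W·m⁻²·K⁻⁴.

For an isothermal black-emitting sphere, (1−a)S·πr² = σ·4πr²·T⁴ ⇒ S = 4σT⁴/(1−a).
S = 4·5.67×10⁻⁸·(754)⁴/0.770 = 95200 W/m².
Flux falls as S = L/(4πd²), so d = √(L/(4πS)) = √(4.68×10²⁸/(4π·95200)).

d ≈ 1.98×10¹¹ m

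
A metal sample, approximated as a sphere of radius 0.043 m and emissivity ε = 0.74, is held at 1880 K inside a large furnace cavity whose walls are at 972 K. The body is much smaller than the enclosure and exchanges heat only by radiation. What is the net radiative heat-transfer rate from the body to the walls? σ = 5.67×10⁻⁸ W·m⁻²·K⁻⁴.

P_net ≈ 11300 W

For a small grey body in a large enclosure: P_net = εσA(T_body⁴ − T_wall⁴).
A = 4πr² = 0.02324 m²; T_body⁴ − T_wall⁴ = 1.249×10¹³ − 8.926×10¹¹ = 1.160×10¹³ K⁴.
|P_net| = 0.74·5.67×10⁻⁸·0.02324·1.160×10¹³.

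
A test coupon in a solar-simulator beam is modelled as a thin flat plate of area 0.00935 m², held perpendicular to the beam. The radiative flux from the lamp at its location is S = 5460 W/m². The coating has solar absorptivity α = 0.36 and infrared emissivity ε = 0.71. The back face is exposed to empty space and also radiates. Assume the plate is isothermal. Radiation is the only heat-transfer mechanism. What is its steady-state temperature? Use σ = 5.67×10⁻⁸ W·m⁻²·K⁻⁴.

T ≈ 395 K

At equilibrium, absorbed power = emitted power.
Absorbing cross-section = A = 0.009350 m²; emitting surface = 2A = 0.01870 m² (ratio 2).
αS·A_cross = εσ·A_surf·T⁴  ⇒  T⁴ = αS/(ε·2σ).
T⁴ = 0.360·5460/(0.71·2·5.67×10⁻⁸) = 2.441×10¹⁰ K⁴.
T = (2.441×10¹⁰)^(1/4).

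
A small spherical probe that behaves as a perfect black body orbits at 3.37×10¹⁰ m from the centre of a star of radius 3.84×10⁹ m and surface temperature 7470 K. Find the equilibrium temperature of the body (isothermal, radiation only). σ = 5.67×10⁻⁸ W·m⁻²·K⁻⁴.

The star's surface emits σT_*⁴; at distance d the flux is S = σT_*⁴(R_*/d)².
S = 5.67×10⁻⁸·(7470)⁴·(3.84×10⁹/3.37×10¹⁰)² = 2.292×10⁶ W/m².
For an isothermal sphere T⁴ = (1−a)S/(4σ) = 1.011×10¹³ K⁴.

T ≈ 1780 K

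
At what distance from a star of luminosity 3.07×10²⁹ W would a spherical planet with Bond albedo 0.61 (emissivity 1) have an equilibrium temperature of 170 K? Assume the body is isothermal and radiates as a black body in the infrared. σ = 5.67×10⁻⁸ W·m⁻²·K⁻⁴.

For an isothermal black-emitting sphere, (1−a)S·πr² = σ·4πr²·T⁴ ⇒ S = 4σT⁴/(1−a).
S = 4·5.67×10⁻⁸·(170)⁴/0.390 = 485.7 W/m².
Flux falls as S = L/(4πd²), so d = √(L/(4πS)) = √(3.07×10²⁹/(4π·485.7)).

d ≈ 7.09×10¹² m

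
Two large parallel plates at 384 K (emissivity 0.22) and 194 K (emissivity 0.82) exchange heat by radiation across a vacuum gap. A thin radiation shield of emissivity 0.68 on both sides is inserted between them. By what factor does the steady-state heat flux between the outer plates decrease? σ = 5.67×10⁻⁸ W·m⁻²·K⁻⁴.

factor ≈ 1.41

Without shield: q₀ = σΔ(T⁴)/(1/ε₁+1/ε₂−1) with denominator 4.765.
With shield the two gaps are in series; the resistances add: (1/ε₁+1/ε_s−1)+(1/ε_s+1/ε₂−1) = 5.016+1.690 = 6.706.
Heat-flux ratio q₀/q = 6.706/4.765.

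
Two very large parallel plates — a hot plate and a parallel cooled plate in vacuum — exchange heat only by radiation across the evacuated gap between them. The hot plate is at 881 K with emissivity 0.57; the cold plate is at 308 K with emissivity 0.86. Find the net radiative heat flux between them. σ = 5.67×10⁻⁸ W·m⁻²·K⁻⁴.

q ≈ 17600 W/m²

For two infinite grey parallel plates, q = σ(T₁⁴ − T₂⁴)/(1/ε₁ + 1/ε₂ − 1).
T₁⁴ − T₂⁴ = 6.024×10¹¹ − 8.999×10⁹ = 5.934×10¹¹ K⁴.
1/ε₁ + 1/ε₂ − 1 = 1.754 + 1.163 − 1 = 1.917.
q = 5.67×10⁻⁸ × 5.934×10¹¹ / 1.917.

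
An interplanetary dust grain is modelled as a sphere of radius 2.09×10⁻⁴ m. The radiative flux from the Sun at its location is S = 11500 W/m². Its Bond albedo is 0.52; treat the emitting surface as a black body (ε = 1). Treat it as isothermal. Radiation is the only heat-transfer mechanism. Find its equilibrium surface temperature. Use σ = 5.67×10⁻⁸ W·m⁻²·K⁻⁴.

T ≈ 395 K

At equilibrium, absorbed power = emitted power.
Absorbing cross-section = πr² = 1.372×10⁻⁷ m²; emitting surface = 4πr² = 5.489×10⁻⁷ m² (ratio 4).
(1−a)S·A_cross = εσ·A_surf·T⁴  ⇒  T⁴ = (1−a)S/(4σ).
T⁴ = 0.480·11500/(4·5.67×10⁻⁸) = 2.434×10¹⁰ K⁴.
T = (2.434×10¹⁰)^(1/4).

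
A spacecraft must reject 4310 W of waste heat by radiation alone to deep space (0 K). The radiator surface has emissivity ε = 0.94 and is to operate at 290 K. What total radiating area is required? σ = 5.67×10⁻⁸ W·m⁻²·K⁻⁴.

P = εσA T⁴ ⇒ A = P/(εσT⁴).
T⁴ = 7.073×10⁹ K⁴.
A = 4310/(0.94 × 5.67×10⁻⁸ × 7.073×10⁹).

A ≈ 11.4 m²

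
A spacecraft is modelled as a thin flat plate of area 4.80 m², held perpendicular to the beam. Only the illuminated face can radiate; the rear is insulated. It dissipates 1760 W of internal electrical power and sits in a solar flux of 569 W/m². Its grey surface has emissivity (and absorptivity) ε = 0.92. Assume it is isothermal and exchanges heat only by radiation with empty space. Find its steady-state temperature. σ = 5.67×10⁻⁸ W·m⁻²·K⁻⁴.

At steady state, absorbed solar power + internal power = radiated power.
Absorbed: α·S·A_cross = 0.92·569·4.800 = 2513 W (cross-section A).
Total input = 2513 + 1760 = 4273 W.
Radiated: εσ·A_surf·T⁴ with A_surf = A = 4.800 m².
T⁴ = 4273/(0.92·5.67×10⁻⁸·4.800) = 1.706×10¹⁰ K⁴.

T ≈ 361 K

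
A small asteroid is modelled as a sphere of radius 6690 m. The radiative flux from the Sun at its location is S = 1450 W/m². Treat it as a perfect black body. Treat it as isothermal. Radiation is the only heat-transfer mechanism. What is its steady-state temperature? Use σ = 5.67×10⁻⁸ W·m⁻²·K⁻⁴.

At equilibrium, absorbed power = emitted power.
Absorbing cross-section = πr² = 1.406×10⁸ m²; emitting surface = 4πr² = 5.624×10⁸ m² (ratio 4).
S·A_cross = εσ·A_surf·T⁴  ⇒  T⁴ = S/(4σ).
T⁴ = 1.00·1450/(4·5.67×10⁻⁸) = 6.393×10⁹ K⁴.
T = (6.393×10⁹)^(1/4).

T ≈ 283 K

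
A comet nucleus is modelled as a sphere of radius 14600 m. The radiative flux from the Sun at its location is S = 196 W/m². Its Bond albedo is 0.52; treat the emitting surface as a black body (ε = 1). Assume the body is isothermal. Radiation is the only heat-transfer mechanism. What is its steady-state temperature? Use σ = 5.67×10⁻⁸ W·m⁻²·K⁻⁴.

At equilibrium, absorbed power = emitted power.
Absorbing cross-section = πr² = 6.697×10⁸ m²; emitting surface = 4πr² = 2.679×10⁹ m² (ratio 4).
(1−a)S·A_cross = εσ·A_surf·T⁴  ⇒  T⁴ = (1−a)S/(4σ).
T⁴ = 0.480·196/(4·5.67×10⁻⁸) = 4.148×10⁸ K⁴.
T = (4.148×10⁸)^(1/4).

T ≈ 143 K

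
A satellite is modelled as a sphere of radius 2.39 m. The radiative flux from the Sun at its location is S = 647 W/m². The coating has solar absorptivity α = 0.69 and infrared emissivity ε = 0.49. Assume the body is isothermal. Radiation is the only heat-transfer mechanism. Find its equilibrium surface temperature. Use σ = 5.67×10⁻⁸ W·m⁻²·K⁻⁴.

At equilibrium, absorbed power = emitted power.
Absorbing cross-section = πr² = 17.95 m²; emitting surface = 4πr² = 71.78 m² (ratio 4).
αS·A_cross = εσ·A_surf·T⁴  ⇒  T⁴ = αS/(ε·4σ).
T⁴ = 0.690·647/(0.49·4·5.67×10⁻⁸) = 4.017×10⁹ K⁴.
T = (4.017×10⁹)^(1/4).

T ≈ 252 K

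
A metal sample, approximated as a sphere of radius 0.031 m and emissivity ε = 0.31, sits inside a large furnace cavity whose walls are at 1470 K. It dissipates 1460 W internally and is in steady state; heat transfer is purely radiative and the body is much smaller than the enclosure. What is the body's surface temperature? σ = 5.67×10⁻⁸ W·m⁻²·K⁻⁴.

For a small grey body in a large enclosure, net radiated power = εσA(T⁴ − T_w⁴).
Steady state: P = εσA(T⁴ − T_w⁴) with A = 4πr² = 0.01208 m².
T⁴ = P/(εσA) + T_w⁴ = 1460/(0.31·5.67×10⁻⁸·0.01208) + (1470)⁴
    = 6.878×10¹² + 4.669×10¹² = 1.155×10¹³ K⁴.

T ≈ 1840 K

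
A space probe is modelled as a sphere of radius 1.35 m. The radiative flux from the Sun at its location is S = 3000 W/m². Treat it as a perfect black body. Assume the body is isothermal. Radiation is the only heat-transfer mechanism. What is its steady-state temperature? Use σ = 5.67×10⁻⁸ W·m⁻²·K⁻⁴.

T ≈ 339 K

At equilibrium, absorbed power = emitted power.
Absorbing cross-section = πr² = 5.726 m²; emitting surface = 4πr² = 22.90 m² (ratio 4).
S·A_cross = εσ·A_surf·T⁴  ⇒  T⁴ = S/(4σ).
T⁴ = 1.00·3000/(4·5.67×10⁻⁸) = 1.323×10¹⁰ K⁴.
T = (1.323×10¹⁰)^(1/4).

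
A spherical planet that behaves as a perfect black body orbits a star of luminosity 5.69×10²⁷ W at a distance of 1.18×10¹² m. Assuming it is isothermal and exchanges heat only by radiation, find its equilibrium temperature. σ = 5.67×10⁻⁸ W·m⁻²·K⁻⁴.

T ≈ 195 K

First find the stellar flux at distance d: S = L/(4πd²) = 5.69×10²⁷/(4π·(1.18×10¹²)²) = 325.2 W/m².
For an isothermal sphere, absorbed (1−a)S·πr² = emitted σ·4πr²·T⁴, so T⁴ = (1−a)S/(4σ).
T⁴ = 1.00·325.2/(4·5.67×10⁻⁸) = 1.434×10⁹ K⁴.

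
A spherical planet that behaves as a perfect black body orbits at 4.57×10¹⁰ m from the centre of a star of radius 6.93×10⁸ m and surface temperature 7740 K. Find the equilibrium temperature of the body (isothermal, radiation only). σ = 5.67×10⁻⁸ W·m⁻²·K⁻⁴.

The star's surface emits σT_*⁴; at distance d the flux is S = σT_*⁴(R_*/d)².
S = 5.67×10⁻⁸·(7740)⁴·(6.93×10⁸/4.57×10¹⁰)² = 46790 W/m².
For an isothermal sphere T⁴ = (1−a)S/(4σ) = 2.063×10¹¹ K⁴.

T ≈ 674 K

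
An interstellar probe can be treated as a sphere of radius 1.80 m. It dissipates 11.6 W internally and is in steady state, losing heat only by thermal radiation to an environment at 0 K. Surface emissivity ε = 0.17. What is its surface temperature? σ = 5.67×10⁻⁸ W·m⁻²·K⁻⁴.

Steady state: internal power = radiated power, P = εσA T⁴.
Radiating area A = 4πr² = 40.72 m².
T⁴ = P/(εσA) = 11.6/(0.17·5.67×10⁻⁸·40.72) = 2.956×10⁷ K⁴.
T = (2.956×10⁷)^(1/4).

T ≈ 73.7 K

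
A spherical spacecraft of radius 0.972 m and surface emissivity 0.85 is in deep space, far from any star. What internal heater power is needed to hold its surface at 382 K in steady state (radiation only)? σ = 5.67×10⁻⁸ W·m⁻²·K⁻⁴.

P = εσ·4πr²·T⁴.
4πr² = 11.87 m²; T⁴ = 2.129×10¹⁰ K⁴.
P = 0.85·5.67×10⁻⁸·11.87·2.129×10¹⁰.

P ≈ 12200 W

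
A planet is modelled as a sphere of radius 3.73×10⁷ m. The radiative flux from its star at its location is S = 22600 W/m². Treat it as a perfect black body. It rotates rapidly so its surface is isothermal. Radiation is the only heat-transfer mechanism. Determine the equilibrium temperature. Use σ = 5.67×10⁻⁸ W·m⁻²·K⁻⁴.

T ≈ 562 K

At equilibrium, absorbed power = emitted power.
Absorbing cross-section = πr² = 4.371×10¹⁵ m²; emitting surface = 4πr² = 1.748×10¹⁶ m² (ratio 4).
S·A_cross = εσ·A_surf·T⁴  ⇒  T⁴ = S/(4σ).
T⁴ = 1.00·22600/(4·5.67×10⁻⁸) = 9.965×10¹⁰ K⁴.
T = (9.965×10¹⁰)^(1/4).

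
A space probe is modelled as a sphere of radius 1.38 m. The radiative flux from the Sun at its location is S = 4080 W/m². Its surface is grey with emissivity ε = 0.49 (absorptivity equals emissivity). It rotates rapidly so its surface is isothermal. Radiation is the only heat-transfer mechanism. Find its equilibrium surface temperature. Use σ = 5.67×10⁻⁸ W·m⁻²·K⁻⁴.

T ≈ 366 K

At equilibrium, absorbed power = emitted power.
Absorbing cross-section = πr² = 5.983 m²; emitting surface = 4πr² = 23.93 m² (ratio 4).
εS·A_cross = εσ·A_surf·T⁴  ⇒  T⁴ = S/(4σ)   (ε cancels).
T⁴ = 4080/(4·5.67×10⁻⁸) = 1.799×10¹⁰ K⁴.
T = (1.799×10¹⁰)^(1/4).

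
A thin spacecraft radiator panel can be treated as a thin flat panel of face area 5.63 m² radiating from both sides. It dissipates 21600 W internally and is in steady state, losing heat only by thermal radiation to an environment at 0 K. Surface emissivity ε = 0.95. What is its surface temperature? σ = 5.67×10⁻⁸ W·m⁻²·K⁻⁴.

T ≈ 434 K

Steady state: internal power = radiated power, P = εσA T⁴.
Radiating area A = 2·5.63 = 11.26 m².
T⁴ = P/(εσA) = 21600/(0.95·5.67×10⁻⁸·11.26) = 3.561×10¹⁰ K⁴.
T = (3.561×10¹⁰)^(1/4).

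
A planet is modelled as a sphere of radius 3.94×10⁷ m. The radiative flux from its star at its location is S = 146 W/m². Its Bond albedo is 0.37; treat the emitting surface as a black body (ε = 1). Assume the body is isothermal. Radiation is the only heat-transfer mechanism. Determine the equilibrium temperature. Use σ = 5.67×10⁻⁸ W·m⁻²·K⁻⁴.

T ≈ 142 K

At equilibrium, absorbed power = emitted power.
Absorbing cross-section = πr² = 4.877×10¹⁵ m²; emitting surface = 4πr² = 1.951×10¹⁶ m² (ratio 4).
(1−a)S·A_cross = εσ·A_surf·T⁴  ⇒  T⁴ = (1−a)S/(4σ).
T⁴ = 0.630·146/(4·5.67×10⁻⁸) = 4.056×10⁸ K⁴.
T = (4.056×10⁸)^(1/4).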